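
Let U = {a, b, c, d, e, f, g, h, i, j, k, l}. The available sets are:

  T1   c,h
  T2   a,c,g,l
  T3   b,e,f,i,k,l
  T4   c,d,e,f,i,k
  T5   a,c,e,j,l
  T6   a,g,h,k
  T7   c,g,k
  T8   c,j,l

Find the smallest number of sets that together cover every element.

T3, T4, T5, T6 together cover {a, b, c, d, e, f, g, h, i, j, k, l} — every element.
No 3 of the 8 sets cover everything (all 56 triples fall short), so 4 is minimum.

4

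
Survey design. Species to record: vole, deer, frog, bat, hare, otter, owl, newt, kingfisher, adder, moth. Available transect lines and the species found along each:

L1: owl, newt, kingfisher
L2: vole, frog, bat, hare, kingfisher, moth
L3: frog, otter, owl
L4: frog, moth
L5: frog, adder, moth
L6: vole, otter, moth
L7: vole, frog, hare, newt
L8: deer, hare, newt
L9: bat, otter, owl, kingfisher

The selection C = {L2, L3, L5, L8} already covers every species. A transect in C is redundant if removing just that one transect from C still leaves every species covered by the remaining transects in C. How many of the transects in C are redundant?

0

Drop L2: vole, bat, kingfisher uncovered — not redundant.
Drop L3: otter, owl uncovered — not redundant.
Drop L5: adder uncovered — not redundant.
Drop L8: deer, newt uncovered — not redundant.
None of the transects in C is redundant.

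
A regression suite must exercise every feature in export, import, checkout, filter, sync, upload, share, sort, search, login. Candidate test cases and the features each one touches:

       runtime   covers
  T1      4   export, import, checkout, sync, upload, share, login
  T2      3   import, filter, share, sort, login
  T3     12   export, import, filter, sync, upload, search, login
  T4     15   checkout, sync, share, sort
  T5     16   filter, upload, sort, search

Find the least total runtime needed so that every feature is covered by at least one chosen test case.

19

T1, T2, T3 cover every feature at runtime 4 + 3 + 12 = 19.
Any cover uses at least 2 test cases; among all covering selections none totals below 19.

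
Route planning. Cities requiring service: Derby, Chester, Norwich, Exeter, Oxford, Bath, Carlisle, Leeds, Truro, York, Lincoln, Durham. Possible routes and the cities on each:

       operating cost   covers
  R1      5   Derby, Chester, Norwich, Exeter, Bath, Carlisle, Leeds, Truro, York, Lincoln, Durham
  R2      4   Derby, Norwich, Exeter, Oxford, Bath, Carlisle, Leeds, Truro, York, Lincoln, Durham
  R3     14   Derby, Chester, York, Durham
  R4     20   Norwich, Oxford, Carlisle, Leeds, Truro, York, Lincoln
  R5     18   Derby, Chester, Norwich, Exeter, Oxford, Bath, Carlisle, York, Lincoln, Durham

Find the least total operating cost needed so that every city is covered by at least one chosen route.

9

R1, R2 cover every city at operating cost 5 + 4 = 9.
Any cover uses at least 2 routes; among all covering selections none totals below 9.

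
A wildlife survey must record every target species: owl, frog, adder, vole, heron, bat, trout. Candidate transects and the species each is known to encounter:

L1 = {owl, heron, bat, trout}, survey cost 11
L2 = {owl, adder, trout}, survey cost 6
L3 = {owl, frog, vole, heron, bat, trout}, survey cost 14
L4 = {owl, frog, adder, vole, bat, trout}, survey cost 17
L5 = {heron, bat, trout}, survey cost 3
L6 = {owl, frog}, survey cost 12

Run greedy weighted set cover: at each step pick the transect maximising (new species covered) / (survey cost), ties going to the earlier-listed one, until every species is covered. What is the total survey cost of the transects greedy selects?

Pick 1: L5 adds 3 new (heron, bat, trout) at survey cost 3 (ratio 3/3).
Pick 2: L2 adds 2 new (owl, adder) at survey cost 6 (ratio 2/6).
Pick 3: L3 adds 2 new (frog, vole) at survey cost 14 (ratio 2/14).
Greedy total survey cost: 3 + 6 + 14 = 23. (The true optimum is 20, so greedy overshoots here.)

23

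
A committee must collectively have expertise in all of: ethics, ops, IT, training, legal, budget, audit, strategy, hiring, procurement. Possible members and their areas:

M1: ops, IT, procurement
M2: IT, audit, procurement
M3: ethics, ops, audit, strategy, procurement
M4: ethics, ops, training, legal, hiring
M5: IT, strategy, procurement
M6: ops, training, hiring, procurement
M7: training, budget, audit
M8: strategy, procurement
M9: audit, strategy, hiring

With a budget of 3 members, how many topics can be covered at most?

Choosing M4, M5, M7 covers {ethics, ops, IT, training, legal, budget, audit, strategy, hiring, procurement} — 10 topics.
That is all 10 topics.

10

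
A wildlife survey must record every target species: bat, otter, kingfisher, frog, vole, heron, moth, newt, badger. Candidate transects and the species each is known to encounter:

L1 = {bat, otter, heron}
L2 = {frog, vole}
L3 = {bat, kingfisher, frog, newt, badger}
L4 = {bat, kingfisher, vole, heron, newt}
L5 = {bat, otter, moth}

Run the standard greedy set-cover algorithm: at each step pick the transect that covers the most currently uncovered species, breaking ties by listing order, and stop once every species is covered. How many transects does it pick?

Pick 1: L3 covers 5 new species (bat, kingfisher, frog, newt, badger).
Pick 2: L1 covers 2 new species (otter, heron).
Pick 3: L2 covers 1 new species (vole).
Pick 4: L5 covers 1 new species (moth).
Greedy uses 4 transects. (The true minimum is 3.)

4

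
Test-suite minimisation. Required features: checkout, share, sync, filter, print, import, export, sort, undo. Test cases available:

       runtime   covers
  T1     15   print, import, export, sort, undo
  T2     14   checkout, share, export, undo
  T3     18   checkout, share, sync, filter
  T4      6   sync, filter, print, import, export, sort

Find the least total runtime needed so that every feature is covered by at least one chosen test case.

20

T2, T4 cover every feature at runtime 14 + 6 = 20.
Any cover uses at least 2 test cases; among all covering selections none totals below 20.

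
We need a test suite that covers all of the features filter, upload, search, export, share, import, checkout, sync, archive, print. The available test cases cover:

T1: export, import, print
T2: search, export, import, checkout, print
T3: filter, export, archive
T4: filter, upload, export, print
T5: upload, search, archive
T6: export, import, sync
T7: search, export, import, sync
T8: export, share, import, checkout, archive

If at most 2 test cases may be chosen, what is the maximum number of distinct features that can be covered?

Choosing T4, T8 covers {filter, upload, export, share, import, checkout, archive, print} — 8 features.
No choice of 2 test cases does better; here search, sync are left uncovered.

8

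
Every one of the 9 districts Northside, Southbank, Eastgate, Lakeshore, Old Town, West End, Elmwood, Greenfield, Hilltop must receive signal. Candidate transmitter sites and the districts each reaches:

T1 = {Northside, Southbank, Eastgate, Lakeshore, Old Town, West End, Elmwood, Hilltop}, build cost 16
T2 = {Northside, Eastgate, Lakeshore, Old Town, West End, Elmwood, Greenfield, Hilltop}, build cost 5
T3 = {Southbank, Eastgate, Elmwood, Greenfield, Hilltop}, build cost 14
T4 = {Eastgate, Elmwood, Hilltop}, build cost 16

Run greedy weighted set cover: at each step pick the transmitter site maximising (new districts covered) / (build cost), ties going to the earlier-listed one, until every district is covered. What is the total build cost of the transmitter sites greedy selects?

19

Pick 1: T2 adds 8 new (Northside, Eastgate, Lakeshore, Old Town, West End, Elmwood, Greenfield, Hilltop) at build cost 5 (ratio 8/5).
Pick 2: T3 adds 1 new (Southbank) at build cost 14 (ratio 1/14).
Greedy total build cost: 5 + 14 = 19.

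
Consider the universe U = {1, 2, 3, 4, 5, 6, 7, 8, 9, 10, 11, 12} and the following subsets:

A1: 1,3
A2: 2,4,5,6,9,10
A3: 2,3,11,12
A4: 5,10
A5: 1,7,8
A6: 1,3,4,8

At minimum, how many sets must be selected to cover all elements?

A2, A3, A5 together cover {1, 2, 3, 4, 5, 6, 7, 8, 9, 10, 11, 12} — every element.
No 2 of the 6 sets cover everything (all 15 pairs fall short), so 3 is minimum.

3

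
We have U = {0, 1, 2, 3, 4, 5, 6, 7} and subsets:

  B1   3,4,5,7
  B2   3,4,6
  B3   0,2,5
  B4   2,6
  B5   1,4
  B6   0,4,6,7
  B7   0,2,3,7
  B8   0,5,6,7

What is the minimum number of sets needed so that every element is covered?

B5, B7, B8 together cover {0, 1, 2, 3, 4, 5, 6, 7} — every element.
No 2 of the 8 sets cover everything (all 28 pairs fall short), so 3 is minimum.
Greedy (largest uncovered first) would take B1, B3, B2, B5 — 4 sets — but 3 suffice.

3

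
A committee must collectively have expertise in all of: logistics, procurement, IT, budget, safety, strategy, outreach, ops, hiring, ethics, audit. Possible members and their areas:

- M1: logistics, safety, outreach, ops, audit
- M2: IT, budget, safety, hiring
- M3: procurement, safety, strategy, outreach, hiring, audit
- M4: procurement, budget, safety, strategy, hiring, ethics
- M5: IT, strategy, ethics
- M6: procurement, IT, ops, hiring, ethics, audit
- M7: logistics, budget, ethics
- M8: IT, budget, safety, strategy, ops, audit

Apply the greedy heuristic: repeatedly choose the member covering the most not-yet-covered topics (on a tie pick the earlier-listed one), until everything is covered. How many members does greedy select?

3

Pick 1: M3 covers 6 new topics (procurement, safety, strategy, outreach, hiring, audit).
Pick 2: M6 covers 3 new topics (IT, ops, ethics).
Pick 3: M7 covers 2 new topics (logistics, budget).
Greedy uses 3 members.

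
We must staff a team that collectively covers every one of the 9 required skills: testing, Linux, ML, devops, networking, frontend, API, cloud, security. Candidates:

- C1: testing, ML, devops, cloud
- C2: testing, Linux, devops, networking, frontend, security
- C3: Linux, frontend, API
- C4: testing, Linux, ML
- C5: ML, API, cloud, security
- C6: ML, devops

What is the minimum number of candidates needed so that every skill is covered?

C2, C5 together cover {testing, Linux, ML, devops, networking, frontend, API, cloud, security} — every skill.
No single candidate contains all 9 skills, so 2 is optimal.

2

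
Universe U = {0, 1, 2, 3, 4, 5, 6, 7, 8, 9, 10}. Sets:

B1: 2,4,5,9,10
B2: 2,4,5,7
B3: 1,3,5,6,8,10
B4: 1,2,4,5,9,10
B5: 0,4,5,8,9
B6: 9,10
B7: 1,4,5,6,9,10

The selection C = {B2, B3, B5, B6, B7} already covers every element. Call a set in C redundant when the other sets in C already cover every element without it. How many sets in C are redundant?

2

Drop B2: 2, 7 uncovered — not redundant.
Drop B3: 3 uncovered — not redundant.
Drop B5: 0 uncovered — not redundant.
Drop B6: the rest still cover every element — redundant.
Drop B7: the rest still cover every element — redundant.
2 redundant: B6, B7.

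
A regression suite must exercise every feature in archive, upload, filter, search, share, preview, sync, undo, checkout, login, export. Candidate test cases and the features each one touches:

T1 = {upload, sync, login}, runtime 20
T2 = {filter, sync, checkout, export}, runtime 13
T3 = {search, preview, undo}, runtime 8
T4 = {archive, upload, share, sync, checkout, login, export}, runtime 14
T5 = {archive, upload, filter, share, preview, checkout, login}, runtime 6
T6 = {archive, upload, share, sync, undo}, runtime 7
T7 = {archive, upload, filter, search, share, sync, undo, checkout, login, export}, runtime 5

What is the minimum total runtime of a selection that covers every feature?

11

T5, T7 cover every feature at runtime 6 + 5 = 11.
Any cover uses at least 2 test cases; among all covering selections none totals below 11.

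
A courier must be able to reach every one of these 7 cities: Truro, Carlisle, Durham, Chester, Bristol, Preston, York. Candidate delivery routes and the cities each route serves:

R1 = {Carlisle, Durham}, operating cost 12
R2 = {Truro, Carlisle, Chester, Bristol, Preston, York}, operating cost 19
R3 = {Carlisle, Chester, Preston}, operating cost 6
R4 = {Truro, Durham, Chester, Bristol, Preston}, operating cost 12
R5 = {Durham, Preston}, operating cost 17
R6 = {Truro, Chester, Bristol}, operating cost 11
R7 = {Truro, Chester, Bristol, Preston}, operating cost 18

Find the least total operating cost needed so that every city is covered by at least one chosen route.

R1, R2 cover every city at operating cost 12 + 19 = 31.
Any cover uses at least 2 routes; among all covering selections none totals below 31.

31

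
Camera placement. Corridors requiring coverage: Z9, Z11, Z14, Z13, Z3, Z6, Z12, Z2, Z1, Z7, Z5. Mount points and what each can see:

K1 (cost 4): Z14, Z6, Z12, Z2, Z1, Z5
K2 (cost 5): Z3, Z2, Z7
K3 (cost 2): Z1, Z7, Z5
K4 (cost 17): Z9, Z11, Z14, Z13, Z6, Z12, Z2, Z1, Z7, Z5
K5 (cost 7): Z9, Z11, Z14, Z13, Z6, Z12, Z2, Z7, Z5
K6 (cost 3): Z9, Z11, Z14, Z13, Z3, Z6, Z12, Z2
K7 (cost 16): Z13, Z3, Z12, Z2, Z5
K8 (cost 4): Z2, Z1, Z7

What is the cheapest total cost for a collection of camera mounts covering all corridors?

K3, K6 cover every corridor at cost 2 + 3 = 5.
Any cover uses at least 2 camera mounts; among all covering selections none totals below 5.

5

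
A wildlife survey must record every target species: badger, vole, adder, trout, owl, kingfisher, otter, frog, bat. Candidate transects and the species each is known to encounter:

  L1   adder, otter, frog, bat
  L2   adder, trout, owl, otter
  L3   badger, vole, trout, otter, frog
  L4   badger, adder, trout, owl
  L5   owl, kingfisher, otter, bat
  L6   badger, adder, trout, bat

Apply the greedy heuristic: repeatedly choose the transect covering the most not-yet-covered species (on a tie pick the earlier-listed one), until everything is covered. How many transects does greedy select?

Pick 1: L3 covers 5 new species (badger, vole, trout, otter, frog).
Pick 2: L5 covers 3 new species (owl, kingfisher, bat).
Pick 3: L1 covers 1 new species (adder).
Greedy uses 3 transects.

3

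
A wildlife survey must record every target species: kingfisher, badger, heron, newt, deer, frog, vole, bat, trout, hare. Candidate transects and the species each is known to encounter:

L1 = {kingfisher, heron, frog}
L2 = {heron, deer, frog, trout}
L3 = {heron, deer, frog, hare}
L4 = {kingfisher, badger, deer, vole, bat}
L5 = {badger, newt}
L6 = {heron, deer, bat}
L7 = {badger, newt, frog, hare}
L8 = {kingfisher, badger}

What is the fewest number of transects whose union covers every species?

3

L2, L4, L7 together cover {kingfisher, badger, heron, newt, deer, frog, vole, bat, trout, hare} — every species.
No 2 of the 8 transects cover everything (all 28 pairs fall short), so 3 is minimum.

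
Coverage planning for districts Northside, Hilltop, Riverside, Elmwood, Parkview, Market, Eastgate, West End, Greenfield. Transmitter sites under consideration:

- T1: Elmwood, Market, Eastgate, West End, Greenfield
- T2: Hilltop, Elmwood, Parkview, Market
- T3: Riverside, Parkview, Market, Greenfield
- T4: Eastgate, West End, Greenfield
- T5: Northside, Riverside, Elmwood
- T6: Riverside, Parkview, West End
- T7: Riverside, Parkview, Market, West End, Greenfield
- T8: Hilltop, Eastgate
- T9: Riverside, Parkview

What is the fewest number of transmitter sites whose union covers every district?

T1, T2, T5 together cover {Northside, Hilltop, Riverside, Elmwood, Parkview, Market, Eastgate, West End, Greenfield} — every district.
No 2 of the 9 transmitter sites cover everything (all 36 pairs fall short), so 3 is minimum.

3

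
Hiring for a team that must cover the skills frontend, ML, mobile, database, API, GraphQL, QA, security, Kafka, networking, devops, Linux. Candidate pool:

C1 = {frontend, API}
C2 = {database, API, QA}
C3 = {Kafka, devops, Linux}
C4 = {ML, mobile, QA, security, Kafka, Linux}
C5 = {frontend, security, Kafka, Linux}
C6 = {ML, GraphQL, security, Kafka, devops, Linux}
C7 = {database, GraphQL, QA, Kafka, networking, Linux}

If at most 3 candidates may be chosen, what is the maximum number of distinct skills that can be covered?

11

Choosing C1, C4, C7 covers {frontend, ML, mobile, database, API, GraphQL, QA, security, Kafka, networking, Linux} — 11 skills.
No choice of 3 candidates does better; here devops is left uncovered.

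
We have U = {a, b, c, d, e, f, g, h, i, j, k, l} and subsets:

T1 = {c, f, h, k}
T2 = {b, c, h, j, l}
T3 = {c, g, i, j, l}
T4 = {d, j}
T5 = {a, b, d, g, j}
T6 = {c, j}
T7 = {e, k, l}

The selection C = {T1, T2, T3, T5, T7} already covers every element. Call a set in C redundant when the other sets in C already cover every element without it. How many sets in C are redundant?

1

Drop T1: f uncovered — not redundant.
Drop T2: the rest still cover every element — redundant.
Drop T3: i uncovered — not redundant.
Drop T5: a, d uncovered — not redundant.
Drop T7: e uncovered — not redundant.
1 redundant: T2.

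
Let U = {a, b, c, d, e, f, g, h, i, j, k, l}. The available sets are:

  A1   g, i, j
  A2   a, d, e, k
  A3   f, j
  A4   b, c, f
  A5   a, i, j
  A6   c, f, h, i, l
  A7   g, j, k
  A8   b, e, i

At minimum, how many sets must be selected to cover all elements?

4

A1, A2, A4, A6 together cover {a, b, c, d, e, f, g, h, i, j, k, l} — every element.
No 3 of the 8 sets cover everything (all 56 triples fall short), so 4 is minimum.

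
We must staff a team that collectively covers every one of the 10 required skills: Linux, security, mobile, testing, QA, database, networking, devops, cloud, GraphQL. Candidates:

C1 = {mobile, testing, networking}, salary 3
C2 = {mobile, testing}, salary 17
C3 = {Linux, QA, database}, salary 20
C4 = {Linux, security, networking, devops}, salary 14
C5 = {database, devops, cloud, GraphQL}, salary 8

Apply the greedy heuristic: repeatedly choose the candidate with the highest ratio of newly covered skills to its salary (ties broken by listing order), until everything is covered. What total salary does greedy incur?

Pick 1: C1 adds 3 new (mobile, testing, networking) at salary 3 (ratio 3/3).
Pick 2: C5 adds 4 new (database, devops, cloud, GraphQL) at salary 8 (ratio 4/8).
Pick 3: C4 adds 2 new (Linux, security) at salary 14 (ratio 2/14).
Pick 4: C3 adds 1 new (QA) at salary 20 (ratio 1/20).
Greedy total salary: 3 + 8 + 14 + 20 = 45.

45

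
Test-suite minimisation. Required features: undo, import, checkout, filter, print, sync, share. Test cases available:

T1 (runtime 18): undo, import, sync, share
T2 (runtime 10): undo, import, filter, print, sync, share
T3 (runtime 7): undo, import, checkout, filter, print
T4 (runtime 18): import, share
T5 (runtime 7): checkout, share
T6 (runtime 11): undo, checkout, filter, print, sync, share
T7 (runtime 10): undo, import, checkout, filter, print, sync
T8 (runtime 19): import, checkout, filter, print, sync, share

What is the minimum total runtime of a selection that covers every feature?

17

T2, T3 cover every feature at runtime 10 + 7 = 17.
Any cover uses at least 2 test cases; among all covering selections none totals below 17.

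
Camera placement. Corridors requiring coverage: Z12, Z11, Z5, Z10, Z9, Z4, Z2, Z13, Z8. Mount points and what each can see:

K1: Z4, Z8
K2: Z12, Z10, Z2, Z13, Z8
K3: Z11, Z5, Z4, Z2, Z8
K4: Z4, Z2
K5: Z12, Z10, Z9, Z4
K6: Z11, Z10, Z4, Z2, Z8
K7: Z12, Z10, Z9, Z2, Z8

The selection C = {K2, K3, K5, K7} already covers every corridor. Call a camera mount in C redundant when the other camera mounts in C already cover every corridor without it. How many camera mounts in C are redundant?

Drop K2: Z13 uncovered — not redundant.
Drop K3: Z11, Z5 uncovered — not redundant.
Drop K5: the rest still cover every corridor — redundant.
Drop K7: the rest still cover every corridor — redundant.
2 redundant: K5, K7.

2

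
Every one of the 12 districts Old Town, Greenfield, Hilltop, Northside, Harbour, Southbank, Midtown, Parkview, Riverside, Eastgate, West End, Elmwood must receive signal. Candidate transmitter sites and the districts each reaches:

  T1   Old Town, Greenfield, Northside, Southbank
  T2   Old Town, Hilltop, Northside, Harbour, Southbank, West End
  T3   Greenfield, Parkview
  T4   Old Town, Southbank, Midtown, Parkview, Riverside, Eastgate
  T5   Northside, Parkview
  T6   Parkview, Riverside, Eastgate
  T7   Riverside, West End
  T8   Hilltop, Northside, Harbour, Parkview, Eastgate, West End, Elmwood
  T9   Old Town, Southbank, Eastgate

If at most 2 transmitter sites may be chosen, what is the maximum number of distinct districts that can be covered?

Choosing T4, T8 covers {Old Town, Hilltop, Northside, Harbour, Southbank, Midtown, Parkview, Riverside, Eastgate, West End, Elmwood} — 11 districts.
No choice of 2 transmitter sites does better; here Greenfield is left uncovered.

11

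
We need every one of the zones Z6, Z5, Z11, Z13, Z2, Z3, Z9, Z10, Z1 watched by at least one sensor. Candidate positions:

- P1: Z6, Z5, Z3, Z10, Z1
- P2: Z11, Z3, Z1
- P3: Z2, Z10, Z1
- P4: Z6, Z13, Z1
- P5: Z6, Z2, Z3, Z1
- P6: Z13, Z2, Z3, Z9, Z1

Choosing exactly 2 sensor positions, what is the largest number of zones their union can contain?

8

Choosing P1, P6 covers {Z6, Z5, Z13, Z2, Z3, Z9, Z10, Z1} — 8 zones.
No choice of 2 sensor positions does better; here Z11 is left uncovered.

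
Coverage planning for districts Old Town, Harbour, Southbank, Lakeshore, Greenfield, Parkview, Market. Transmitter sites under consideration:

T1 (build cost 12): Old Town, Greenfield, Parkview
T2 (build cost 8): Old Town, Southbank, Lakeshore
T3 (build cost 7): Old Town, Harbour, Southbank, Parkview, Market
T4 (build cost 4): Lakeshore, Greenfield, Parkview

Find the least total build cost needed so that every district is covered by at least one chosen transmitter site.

T3, T4 cover every district at build cost 7 + 4 = 11.
Any cover uses at least 2 transmitter sites; among all covering selections none totals below 11.

11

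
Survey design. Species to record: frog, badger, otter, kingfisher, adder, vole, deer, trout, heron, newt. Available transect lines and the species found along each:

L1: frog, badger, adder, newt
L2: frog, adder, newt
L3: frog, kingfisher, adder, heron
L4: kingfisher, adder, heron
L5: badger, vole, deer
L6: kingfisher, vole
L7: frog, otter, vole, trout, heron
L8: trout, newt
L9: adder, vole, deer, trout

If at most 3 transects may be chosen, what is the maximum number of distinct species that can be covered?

9

Choosing L1, L3, L7 covers {frog, badger, otter, kingfisher, adder, vole, trout, heron, newt} — 9 species.
No choice of 3 transects does better; here deer is left uncovered.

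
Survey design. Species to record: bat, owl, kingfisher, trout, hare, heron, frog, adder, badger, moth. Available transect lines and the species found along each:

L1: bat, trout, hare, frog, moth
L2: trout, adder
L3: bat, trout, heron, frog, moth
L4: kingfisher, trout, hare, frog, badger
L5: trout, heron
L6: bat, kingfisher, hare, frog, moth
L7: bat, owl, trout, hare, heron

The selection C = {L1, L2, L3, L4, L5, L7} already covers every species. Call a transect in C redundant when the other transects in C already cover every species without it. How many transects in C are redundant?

Drop L1: the rest still cover every species — redundant.
Drop L2: adder uncovered — not redundant.
Drop L3: the rest still cover every species — redundant.
Drop L4: kingfisher, badger uncovered — not redundant.
Drop L5: the rest still cover every species — redundant.
Drop L7: owl uncovered — not redundant.
3 redundant: L1, L3, L5.

3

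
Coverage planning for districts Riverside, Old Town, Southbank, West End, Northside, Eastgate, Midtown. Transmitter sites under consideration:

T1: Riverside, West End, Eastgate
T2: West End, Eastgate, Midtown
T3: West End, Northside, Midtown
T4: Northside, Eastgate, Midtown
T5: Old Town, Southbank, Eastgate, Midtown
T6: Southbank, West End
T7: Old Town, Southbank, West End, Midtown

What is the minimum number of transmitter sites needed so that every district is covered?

3

T1, T3, T5 together cover {Riverside, Old Town, Southbank, West End, Northside, Eastgate, Midtown} — every district.
No 2 of the 7 transmitter sites cover everything (all 21 pairs fall short), so 3 is minimum.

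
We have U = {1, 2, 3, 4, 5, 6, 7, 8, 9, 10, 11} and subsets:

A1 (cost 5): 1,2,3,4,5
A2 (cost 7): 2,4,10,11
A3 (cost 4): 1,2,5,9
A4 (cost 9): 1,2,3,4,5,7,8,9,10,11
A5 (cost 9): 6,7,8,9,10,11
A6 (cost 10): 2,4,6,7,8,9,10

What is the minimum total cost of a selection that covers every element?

A1, A5 cover every element at cost 5 + 9 = 14.
Any cover uses at least 2 sets; among all covering selections none totals below 14.
Greedy by coverage-per-cost would pick A4, A5 for 18 — worse than the optimum 14.

14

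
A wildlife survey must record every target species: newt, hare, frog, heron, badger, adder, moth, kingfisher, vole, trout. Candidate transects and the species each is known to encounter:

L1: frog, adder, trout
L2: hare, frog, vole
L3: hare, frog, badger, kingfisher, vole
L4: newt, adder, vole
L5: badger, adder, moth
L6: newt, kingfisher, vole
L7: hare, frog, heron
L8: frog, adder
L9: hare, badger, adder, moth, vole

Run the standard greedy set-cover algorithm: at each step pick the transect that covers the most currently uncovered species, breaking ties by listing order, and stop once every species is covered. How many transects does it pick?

Pick 1: L3 covers 5 new species (hare, frog, badger, kingfisher, vole).
Pick 2: L1 covers 2 new species (adder, trout).
Pick 3: L4 covers 1 new species (newt).
Pick 4: L5 covers 1 new species (moth).
Pick 5: L7 covers 1 new species (heron).
Greedy uses 5 transects. (The true minimum is 4.)

5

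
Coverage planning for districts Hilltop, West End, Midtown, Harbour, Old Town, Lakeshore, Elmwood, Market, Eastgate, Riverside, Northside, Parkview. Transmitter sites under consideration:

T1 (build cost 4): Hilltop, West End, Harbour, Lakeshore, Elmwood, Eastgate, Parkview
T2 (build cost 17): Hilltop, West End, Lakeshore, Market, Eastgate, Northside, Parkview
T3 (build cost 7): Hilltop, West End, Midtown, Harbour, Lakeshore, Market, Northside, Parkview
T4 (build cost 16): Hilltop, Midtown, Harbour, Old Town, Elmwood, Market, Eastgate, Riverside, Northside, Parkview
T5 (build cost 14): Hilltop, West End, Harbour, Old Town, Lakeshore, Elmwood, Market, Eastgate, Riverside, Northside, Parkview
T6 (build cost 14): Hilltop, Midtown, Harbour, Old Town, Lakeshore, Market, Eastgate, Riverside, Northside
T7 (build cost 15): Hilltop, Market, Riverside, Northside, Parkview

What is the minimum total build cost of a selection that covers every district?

T1, T6 cover every district at build cost 4 + 14 = 18.
Any cover uses at least 2 transmitter sites; among all covering selections none totals below 18.

18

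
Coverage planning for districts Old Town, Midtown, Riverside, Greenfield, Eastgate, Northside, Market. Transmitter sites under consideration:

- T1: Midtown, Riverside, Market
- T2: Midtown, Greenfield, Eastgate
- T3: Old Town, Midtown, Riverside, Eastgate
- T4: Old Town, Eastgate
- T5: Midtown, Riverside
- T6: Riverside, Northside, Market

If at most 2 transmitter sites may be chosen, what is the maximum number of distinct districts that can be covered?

Choosing T2, T6 covers {Midtown, Riverside, Greenfield, Eastgate, Northside, Market} — 6 districts.
No choice of 2 transmitter sites does better; here Old Town is left uncovered.

6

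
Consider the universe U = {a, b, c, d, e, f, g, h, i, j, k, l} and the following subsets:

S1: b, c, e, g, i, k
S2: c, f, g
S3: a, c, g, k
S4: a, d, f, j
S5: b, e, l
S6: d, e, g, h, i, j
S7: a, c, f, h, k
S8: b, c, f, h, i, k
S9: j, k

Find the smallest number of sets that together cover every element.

S5, S6, S7 together cover {a, b, c, d, e, f, g, h, i, j, k, l} — every element.
No 2 of the 9 sets cover everything (all 36 pairs fall short), so 3 is minimum.
Greedy (largest uncovered first) would take S1, S4, S5, S6 — 4 sets — but 3 suffice.

3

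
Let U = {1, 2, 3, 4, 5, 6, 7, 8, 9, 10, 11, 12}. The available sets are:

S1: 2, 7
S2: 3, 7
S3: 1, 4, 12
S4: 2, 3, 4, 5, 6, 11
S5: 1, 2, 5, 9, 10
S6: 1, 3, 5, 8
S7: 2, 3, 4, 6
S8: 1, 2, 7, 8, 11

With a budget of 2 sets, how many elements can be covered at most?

Choosing S4, S5 covers {1, 2, 3, 4, 5, 6, 9, 10, 11} — 9 elements.
No choice of 2 sets does better; here 7, 8, 12 are left uncovered.

9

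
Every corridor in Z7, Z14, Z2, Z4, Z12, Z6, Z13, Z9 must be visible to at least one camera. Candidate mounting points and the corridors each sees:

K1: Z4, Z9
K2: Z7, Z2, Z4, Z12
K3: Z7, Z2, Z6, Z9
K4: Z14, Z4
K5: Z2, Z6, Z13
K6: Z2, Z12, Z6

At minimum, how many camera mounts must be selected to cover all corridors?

K1, K2, K4, K5 together cover {Z7, Z14, Z2, Z4, Z12, Z6, Z13, Z9} — every corridor.
No 3 of the 6 camera mounts cover everything (all 20 triples fall short), so 4 is minimum.

4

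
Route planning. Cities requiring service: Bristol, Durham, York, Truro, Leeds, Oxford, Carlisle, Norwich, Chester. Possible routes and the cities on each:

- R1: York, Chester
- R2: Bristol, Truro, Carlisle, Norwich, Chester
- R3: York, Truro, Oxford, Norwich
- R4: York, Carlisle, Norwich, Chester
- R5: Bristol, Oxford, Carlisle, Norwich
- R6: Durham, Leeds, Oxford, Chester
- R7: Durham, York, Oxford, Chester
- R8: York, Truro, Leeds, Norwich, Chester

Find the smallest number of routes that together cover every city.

3

R1, R2, R6 together cover {Bristol, Durham, York, Truro, Leeds, Oxford, Carlisle, Norwich, Chester} — every city.
No 2 of the 8 routes cover everything (all 28 pairs fall short), so 3 is minimum.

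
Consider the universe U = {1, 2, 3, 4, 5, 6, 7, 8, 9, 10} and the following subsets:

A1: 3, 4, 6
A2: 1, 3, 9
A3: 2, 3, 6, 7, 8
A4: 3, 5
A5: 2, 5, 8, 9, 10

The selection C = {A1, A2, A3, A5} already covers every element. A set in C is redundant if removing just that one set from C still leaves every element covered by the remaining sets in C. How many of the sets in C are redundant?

0

Drop A1: 4 uncovered — not redundant.
Drop A2: 1 uncovered — not redundant.
Drop A3: 7 uncovered — not redundant.
Drop A5: 5, 10 uncovered — not redundant.
None of the sets in C is redundant.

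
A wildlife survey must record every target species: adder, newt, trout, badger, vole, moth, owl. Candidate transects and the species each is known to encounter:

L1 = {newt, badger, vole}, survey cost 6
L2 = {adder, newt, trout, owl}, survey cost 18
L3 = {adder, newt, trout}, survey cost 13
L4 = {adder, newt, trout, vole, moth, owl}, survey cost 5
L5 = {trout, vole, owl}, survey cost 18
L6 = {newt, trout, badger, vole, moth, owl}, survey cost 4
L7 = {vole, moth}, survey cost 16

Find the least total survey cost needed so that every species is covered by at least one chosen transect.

9

L4, L6 cover every species at survey cost 5 + 4 = 9.
Any cover uses at least 2 transects; among all covering selections none totals below 9.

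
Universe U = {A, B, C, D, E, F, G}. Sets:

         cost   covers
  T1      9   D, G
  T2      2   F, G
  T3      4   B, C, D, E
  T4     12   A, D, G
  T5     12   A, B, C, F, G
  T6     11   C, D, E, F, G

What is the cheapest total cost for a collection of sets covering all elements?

16

T3, T5 cover every element at cost 4 + 12 = 16.
Any cover uses at least 2 sets; among all covering selections none totals below 16.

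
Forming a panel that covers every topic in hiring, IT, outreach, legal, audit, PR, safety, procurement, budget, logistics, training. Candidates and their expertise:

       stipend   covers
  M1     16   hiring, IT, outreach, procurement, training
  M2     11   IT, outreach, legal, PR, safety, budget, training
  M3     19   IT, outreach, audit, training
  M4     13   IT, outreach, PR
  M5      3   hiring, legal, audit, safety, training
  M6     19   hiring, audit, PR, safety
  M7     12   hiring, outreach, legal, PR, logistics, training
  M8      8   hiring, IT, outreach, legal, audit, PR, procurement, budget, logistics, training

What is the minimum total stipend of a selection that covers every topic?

11

M5, M8 cover every topic at stipend 3 + 8 = 11.
Any cover uses at least 2 members; among all covering selections none totals below 11.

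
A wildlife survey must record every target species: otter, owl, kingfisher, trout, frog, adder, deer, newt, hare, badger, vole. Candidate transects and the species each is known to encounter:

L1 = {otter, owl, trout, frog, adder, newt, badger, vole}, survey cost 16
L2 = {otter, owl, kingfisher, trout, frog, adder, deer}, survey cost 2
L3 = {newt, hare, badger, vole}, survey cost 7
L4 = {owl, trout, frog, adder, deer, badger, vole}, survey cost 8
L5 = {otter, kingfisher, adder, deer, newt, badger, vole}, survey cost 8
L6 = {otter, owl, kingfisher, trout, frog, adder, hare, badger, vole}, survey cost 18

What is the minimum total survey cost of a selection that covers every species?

L2, L3 cover every species at survey cost 2 + 7 = 9.
Any cover uses at least 2 transects; among all covering selections none totals below 9.

9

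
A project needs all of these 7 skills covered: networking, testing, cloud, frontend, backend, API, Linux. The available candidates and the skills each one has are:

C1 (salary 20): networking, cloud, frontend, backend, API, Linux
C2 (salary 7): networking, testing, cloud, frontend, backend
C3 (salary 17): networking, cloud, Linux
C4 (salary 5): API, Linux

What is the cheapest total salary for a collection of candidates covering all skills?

C2, C4 cover every skill at salary 7 + 5 = 12.
Any cover uses at least 2 candidates; among all covering selections none totals below 12.

12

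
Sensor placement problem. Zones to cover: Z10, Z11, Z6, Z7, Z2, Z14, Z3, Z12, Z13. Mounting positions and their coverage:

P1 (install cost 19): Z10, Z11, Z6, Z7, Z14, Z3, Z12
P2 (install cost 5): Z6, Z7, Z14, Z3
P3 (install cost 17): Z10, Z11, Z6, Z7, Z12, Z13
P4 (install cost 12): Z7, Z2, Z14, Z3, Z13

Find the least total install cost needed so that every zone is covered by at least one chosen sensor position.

29

P3, P4 cover every zone at install cost 17 + 12 = 29.
Any cover uses at least 2 sensor positions; among all covering selections none totals below 29.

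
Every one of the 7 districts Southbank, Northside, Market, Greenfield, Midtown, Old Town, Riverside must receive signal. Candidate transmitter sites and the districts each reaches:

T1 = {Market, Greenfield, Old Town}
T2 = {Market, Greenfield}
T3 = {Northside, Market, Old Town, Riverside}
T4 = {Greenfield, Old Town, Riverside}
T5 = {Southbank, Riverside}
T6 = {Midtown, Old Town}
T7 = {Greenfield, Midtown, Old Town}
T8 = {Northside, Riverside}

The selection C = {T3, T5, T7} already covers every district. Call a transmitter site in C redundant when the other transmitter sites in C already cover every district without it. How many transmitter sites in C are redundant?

Drop T3: Northside, Market uncovered — not redundant.
Drop T5: Southbank uncovered — not redundant.
Drop T7: Greenfield, Midtown uncovered — not redundant.
None of the transmitter sites in C is redundant.

0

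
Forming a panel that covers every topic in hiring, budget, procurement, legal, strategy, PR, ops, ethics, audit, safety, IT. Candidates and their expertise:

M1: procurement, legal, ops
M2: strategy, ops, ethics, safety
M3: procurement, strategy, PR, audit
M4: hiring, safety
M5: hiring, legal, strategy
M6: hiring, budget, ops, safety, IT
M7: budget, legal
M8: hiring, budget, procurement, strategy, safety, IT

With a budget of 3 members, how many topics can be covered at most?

Choosing M1, M3, M6 covers {hiring, budget, procurement, legal, strategy, PR, ops, audit, safety, IT} — 10 topics.
No choice of 3 members does better; here ethics is left uncovered.

10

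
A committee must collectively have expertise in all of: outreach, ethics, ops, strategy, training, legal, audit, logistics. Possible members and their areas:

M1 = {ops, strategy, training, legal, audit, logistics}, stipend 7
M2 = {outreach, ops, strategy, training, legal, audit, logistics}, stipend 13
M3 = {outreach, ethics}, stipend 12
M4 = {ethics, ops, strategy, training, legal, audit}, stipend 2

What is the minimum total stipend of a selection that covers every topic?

M2, M4 cover every topic at stipend 13 + 2 = 15.
Any cover uses at least 2 members; among all covering selections none totals below 15.

15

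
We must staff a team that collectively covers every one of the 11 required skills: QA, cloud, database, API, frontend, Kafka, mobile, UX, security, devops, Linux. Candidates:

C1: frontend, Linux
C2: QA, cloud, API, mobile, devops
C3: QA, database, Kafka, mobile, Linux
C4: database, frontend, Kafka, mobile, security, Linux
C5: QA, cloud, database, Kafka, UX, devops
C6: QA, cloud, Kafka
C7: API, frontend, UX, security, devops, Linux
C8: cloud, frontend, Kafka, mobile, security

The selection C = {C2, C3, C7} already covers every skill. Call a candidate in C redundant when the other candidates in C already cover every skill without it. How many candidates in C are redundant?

Drop C2: cloud uncovered — not redundant.
Drop C3: database, Kafka uncovered — not redundant.
Drop C7: frontend, UX, security uncovered — not redundant.
None of the candidates in C is redundant.

0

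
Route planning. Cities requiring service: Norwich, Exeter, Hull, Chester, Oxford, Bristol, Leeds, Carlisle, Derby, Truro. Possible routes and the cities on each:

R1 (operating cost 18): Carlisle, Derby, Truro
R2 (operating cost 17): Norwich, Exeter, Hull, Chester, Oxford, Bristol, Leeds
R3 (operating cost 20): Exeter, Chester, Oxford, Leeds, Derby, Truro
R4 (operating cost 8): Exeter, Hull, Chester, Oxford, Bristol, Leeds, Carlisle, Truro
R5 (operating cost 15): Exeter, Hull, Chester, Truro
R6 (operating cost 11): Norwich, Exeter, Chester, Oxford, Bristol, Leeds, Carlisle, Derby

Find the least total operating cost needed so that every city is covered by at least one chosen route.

R4, R6 cover every city at operating cost 8 + 11 = 19.
Any cover uses at least 2 routes; among all covering selections none totals below 19.

19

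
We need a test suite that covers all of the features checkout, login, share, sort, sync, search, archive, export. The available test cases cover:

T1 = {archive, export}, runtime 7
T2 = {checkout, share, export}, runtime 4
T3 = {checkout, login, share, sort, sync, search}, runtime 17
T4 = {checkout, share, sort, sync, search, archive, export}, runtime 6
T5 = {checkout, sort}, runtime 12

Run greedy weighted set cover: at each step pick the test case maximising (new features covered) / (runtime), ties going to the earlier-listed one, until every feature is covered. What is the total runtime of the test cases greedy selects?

23

Pick 1: T4 adds 7 new (checkout, share, sort, sync, search, archive, export) at runtime 6 (ratio 7/6).
Pick 2: T3 adds 1 new (login) at runtime 17 (ratio 1/17).
Greedy total runtime: 6 + 17 = 23.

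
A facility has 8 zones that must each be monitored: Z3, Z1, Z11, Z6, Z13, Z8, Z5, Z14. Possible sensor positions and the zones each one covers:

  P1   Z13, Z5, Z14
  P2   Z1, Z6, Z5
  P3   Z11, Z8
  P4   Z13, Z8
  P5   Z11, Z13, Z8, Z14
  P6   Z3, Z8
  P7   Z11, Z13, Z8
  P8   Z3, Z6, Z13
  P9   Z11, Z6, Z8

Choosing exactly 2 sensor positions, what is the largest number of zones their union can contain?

7

Choosing P2, P5 covers {Z1, Z11, Z6, Z13, Z8, Z5, Z14} — 7 zones.
No choice of 2 sensor positions does better; here Z3 is left uncovered.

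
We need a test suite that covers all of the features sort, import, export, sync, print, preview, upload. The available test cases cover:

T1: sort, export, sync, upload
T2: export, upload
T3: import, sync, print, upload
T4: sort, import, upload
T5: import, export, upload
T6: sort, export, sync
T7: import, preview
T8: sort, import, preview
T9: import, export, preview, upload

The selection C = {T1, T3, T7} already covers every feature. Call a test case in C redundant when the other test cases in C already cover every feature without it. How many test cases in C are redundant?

Drop T1: sort, export uncovered — not redundant.
Drop T3: print uncovered — not redundant.
Drop T7: preview uncovered — not redundant.
None of the test cases in C is redundant.

0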